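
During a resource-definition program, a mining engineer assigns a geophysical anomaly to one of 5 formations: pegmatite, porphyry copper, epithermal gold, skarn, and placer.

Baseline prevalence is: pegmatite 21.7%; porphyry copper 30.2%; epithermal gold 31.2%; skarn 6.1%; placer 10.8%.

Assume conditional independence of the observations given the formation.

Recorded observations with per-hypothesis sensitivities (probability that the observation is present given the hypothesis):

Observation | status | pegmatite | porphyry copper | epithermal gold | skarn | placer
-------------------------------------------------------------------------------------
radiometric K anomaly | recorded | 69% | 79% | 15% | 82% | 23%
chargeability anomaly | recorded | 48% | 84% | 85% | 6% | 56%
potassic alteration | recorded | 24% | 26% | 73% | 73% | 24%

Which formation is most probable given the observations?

porphyry copper

Multiply each prior by the joint likelihood of the evidence pattern:
  pegmatite: 0.217 × 0.69 × 0.48 × 0.24 = 0.017249
  porphyry copper: 0.302 × 0.79 × 0.84 × 0.26 = 0.052106
  epithermal gold: 0.312 × 0.15 × 0.85 × 0.73 = 0.029039
  skarn: 0.061 × 0.82 × 0.06 × 0.73 = 0.0021909
  placer: 0.108 × 0.23 × 0.56 × 0.24 = 0.0033385
Marginal likelihood of the evidence = 0.10392.
P(pegmatite | evidence) ≈ 0.017249 / 0.10392 ≈ 0.166
P(porphyry copper | evidence) ≈ 0.052106 / 0.10392 ≈ 0.501
P(epithermal gold | evidence) ≈ 0.029039 / 0.10392 ≈ 0.279
P(skarn | evidence) ≈ 0.0021909 / 0.10392 ≈ 0.021
P(placer | evidence) ≈ 0.0033385 / 0.10392 ≈ 0.032
The largest is 0.501, so porphyry copper is most probable.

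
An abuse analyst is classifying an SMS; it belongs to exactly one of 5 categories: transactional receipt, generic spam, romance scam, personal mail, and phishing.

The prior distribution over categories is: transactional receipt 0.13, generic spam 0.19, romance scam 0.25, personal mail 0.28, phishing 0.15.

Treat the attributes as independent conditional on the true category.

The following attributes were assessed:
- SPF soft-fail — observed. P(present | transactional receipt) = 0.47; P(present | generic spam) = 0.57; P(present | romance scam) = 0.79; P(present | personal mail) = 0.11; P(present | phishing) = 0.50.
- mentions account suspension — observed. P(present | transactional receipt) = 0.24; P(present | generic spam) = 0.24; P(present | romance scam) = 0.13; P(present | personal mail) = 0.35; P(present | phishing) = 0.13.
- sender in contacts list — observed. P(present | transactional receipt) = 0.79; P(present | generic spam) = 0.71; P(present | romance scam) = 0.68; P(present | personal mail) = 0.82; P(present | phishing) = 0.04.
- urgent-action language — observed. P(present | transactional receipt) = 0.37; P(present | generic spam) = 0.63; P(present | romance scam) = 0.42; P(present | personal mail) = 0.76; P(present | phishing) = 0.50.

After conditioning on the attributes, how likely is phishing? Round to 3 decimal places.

By Bayes' rule with conditional independence, the unnormalized weight for each hypothesis is prior × ∏ likelihoods:
  transactional receipt: 0.13 × 0.47 × 0.24 × 0.79 × 0.37 = 0.0042863
  generic spam: 0.19 × 0.57 × 0.24 × 0.71 × 0.63 = 0.011626
  romance scam: 0.25 × 0.79 × 0.13 × 0.68 × 0.42 = 0.0073328
  personal mail: 0.28 × 0.11 × 0.35 × 0.82 × 0.76 = 0.0067181
  phishing: 0.15 × 0.50 × 0.13 × 0.04 × 0.50 = 0.000195
Marginal likelihood of the evidence = 0.030158.
P(phishing | evidence) = 0.000195 / 0.030158 ≈ 0.006.

0.006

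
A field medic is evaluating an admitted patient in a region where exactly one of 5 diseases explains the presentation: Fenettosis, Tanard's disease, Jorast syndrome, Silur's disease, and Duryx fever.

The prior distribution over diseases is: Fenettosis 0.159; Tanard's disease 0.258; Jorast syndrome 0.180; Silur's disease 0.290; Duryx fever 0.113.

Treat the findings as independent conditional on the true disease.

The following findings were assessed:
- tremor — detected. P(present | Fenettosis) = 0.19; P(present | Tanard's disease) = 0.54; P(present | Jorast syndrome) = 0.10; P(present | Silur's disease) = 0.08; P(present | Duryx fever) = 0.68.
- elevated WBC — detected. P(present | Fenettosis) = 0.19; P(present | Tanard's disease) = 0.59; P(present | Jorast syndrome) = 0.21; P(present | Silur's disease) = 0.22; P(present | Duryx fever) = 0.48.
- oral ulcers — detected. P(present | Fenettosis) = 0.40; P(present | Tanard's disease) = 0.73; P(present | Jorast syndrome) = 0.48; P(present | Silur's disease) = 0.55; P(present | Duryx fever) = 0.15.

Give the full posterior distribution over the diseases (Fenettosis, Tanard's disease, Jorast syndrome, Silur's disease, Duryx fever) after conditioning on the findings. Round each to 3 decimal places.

For each hypothesis, the unnormalized posterior weight is prior × product of the finding likelihoods:
  Fenettosis: 0.159 × 0.19 × 0.19 × 0.40 = 0.002296
  Tanard's disease: 0.258 × 0.54 × 0.59 × 0.73 = 0.060005
  Jorast syndrome: 0.180 × 0.10 × 0.21 × 0.48 = 0.0018144
  Silur's disease: 0.290 × 0.08 × 0.22 × 0.55 = 0.0028072
  Duryx fever: 0.113 × 0.68 × 0.48 × 0.15 = 0.0055325
Marginal likelihood of the evidence = 0.072455.
P(Fenettosis | evidence) = 0.002296 / 0.072455 ≈ 0.032
P(Tanard's disease | evidence) = 0.060005 / 0.072455 ≈ 0.828
P(Jorast syndrome | evidence) = 0.0018144 / 0.072455 ≈ 0.025
P(Silur's disease | evidence) = 0.0028072 / 0.072455 ≈ 0.039
P(Duryx fever | evidence) = 0.0055325 / 0.072455 ≈ 0.076

0.032, 0.828, 0.025, 0.039, 0.076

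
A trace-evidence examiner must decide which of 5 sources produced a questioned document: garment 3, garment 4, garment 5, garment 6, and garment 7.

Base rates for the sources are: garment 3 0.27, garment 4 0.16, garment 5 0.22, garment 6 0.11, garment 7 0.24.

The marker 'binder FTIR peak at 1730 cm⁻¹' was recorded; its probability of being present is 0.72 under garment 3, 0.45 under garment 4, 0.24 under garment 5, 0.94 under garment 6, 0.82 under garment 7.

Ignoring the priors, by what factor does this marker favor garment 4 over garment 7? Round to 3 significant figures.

The Bayes factor is the ratio of the two likelihoods.
  garment 4: 0.45
  garment 7: 0.82
Bayes factor = 0.45 / 0.82 ≈ 0.549

0.549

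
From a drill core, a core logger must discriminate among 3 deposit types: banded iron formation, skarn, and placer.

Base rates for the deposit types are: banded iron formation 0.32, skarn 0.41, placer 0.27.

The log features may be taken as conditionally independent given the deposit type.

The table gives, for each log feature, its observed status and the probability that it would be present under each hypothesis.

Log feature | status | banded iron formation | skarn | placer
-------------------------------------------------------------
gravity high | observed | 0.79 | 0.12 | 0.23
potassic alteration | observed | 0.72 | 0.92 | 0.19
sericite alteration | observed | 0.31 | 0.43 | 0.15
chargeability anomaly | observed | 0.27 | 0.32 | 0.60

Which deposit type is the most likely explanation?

For each hypothesis, the unnormalized posterior weight is prior × product of the log feature likelihoods:
  banded iron formation: 0.32 × 0.79 × 0.72 × 0.31 × 0.27 = 0.015235
  skarn: 0.41 × 0.12 × 0.92 × 0.43 × 0.32 = 0.0062283
  placer: 0.27 × 0.23 × 0.19 × 0.15 × 0.60 = 0.0010619
Normalizing constant Z = 0.015235 + 0.0062283 + 0.0010619 = 0.022525.
P(banded iron formation | evidence) ≈ 0.015235 / 0.022525 ≈ 0.676
P(skarn | evidence) ≈ 0.0062283 / 0.022525 ≈ 0.277
P(placer | evidence) ≈ 0.0010619 / 0.022525 ≈ 0.047
The largest is 0.676, so banded iron formation is most probable.

banded iron formation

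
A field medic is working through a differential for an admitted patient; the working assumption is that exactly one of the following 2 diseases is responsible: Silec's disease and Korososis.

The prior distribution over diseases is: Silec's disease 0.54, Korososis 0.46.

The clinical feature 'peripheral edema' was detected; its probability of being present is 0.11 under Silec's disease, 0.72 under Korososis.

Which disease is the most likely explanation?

Korososis

Multiply each prior by the likelihood of the clinical feature:
  Silec's disease: 0.54 × 0.11 = 0.0594
  Korososis: 0.46 × 0.72 = 0.3312
Marginal likelihood of the evidence = 0.3906.
P(Silec's disease | evidence) ≈ 0.0594 / 0.3906 ≈ 0.152
P(Korososis | evidence) ≈ 0.3312 / 0.3906 ≈ 0.848
The largest is 0.848, so Korososis is most probable.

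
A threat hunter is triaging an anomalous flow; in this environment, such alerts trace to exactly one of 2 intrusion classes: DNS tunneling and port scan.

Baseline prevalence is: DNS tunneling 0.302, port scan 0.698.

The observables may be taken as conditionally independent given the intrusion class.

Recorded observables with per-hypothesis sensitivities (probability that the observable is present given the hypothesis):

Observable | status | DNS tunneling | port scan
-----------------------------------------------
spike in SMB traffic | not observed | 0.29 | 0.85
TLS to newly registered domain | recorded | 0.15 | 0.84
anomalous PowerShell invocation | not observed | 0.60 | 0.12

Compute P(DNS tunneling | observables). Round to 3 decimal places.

By Bayes' rule with conditional independence, the unnormalized weight for each hypothesis is prior × ∏ likelihoods (using 1 − P(present | H) for each absent observable):
  DNS tunneling: 0.302 × (1 − 0.29) × 0.15 × (1 − 0.60) = 0.012865
  port scan: 0.698 × (1 − 0.85) × 0.84 × (1 − 0.12) = 0.077394
Normalizing constant Z = 0.012865 + 0.077394 = 0.090259.
P(DNS tunneling | evidence) = 0.012865 / 0.090259 ≈ 0.143.

0.143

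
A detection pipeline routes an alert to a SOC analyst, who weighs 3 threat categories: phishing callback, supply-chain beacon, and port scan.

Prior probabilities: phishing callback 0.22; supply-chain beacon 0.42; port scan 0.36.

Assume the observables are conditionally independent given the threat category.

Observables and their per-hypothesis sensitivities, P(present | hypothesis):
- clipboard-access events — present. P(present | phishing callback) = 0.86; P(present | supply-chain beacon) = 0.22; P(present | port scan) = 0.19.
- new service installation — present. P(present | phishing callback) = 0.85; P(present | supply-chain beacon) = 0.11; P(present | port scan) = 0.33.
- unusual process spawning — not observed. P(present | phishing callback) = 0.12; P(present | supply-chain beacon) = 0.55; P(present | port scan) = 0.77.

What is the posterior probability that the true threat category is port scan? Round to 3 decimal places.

For each hypothesis, the unnormalized posterior weight is prior × product of the observable likelihoods (using 1 − P(present | H) for each absent observable):
  phishing callback: 0.22 × 0.86 × 0.85 × (1 − 0.12) = 0.14152
  supply-chain beacon: 0.42 × 0.22 × 0.11 × (1 − 0.55) = 0.0045738
  port scan: 0.36 × 0.19 × 0.33 × (1 − 0.77) = 0.0051916
Marginal likelihood of the evidence = 0.15129.
P(port scan | evidence) = 0.0051916 / 0.15129 ≈ 0.034.

0.034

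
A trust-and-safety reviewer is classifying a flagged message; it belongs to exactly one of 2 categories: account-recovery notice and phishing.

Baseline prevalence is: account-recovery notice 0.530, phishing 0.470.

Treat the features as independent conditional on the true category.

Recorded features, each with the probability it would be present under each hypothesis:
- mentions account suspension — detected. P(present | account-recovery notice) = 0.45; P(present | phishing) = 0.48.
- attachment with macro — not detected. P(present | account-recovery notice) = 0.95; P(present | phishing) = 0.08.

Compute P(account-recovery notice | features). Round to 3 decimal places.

0.054

By Bayes' rule with conditional independence, the unnormalized weight for each hypothesis is prior × ∏ likelihoods (using 1 − P(present | H) for each absent feature):
  account-recovery notice: 0.530 × 0.45 × (1 − 0.95) = 0.011925
  phishing: 0.470 × 0.48 × (1 − 0.08) = 0.20755
The unnormalized weights sum to 0.21948.
P(account-recovery notice | evidence) = 0.011925 / 0.21948 ≈ 0.054.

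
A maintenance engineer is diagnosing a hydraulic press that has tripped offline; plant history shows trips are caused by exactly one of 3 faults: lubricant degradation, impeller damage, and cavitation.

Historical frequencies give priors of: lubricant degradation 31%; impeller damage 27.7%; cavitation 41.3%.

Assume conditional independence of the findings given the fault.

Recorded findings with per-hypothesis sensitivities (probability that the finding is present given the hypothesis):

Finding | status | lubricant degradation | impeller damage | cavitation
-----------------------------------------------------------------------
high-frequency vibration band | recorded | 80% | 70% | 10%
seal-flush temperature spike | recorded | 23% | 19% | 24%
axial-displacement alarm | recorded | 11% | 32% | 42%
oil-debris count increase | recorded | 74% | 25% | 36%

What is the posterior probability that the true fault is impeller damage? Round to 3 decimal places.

0.324

For each hypothesis, the unnormalized posterior weight is prior × product of the finding likelihoods:
  lubricant degradation: 0.310 × 0.80 × 0.23 × 0.11 × 0.74 = 0.0046431
  impeller damage: 0.277 × 0.70 × 0.19 × 0.32 × 0.25 = 0.0029473
  cavitation: 0.413 × 0.10 × 0.24 × 0.42 × 0.36 = 0.0014987
Marginal likelihood of the evidence = 0.009089.
P(impeller damage | evidence) = 0.0029473 / 0.009089 ≈ 0.324.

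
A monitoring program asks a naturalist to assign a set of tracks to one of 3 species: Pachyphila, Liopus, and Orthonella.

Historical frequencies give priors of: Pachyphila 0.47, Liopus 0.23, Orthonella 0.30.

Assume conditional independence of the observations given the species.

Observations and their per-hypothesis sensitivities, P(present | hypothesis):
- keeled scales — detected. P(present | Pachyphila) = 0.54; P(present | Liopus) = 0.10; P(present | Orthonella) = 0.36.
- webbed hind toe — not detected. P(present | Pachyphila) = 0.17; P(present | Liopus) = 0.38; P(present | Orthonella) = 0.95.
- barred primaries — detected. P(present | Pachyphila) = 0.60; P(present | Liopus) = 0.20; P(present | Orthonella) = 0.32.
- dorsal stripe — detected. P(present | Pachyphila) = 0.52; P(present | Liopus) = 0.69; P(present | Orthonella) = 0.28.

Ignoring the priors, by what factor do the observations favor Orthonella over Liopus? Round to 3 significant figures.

0.188

Take the product of per-observation likelihoods under each hypothesis (using 1 − P(present | H) for each absent observation), then divide.
  Orthonella: 0.36 × (1 − 0.95) × 0.32 × 0.28 = 0.0016128
  Liopus: 0.10 × (1 − 0.38) × 0.20 × 0.69 = 0.008556
Bayes factor = 0.0016128 / 0.008556 ≈ 0.188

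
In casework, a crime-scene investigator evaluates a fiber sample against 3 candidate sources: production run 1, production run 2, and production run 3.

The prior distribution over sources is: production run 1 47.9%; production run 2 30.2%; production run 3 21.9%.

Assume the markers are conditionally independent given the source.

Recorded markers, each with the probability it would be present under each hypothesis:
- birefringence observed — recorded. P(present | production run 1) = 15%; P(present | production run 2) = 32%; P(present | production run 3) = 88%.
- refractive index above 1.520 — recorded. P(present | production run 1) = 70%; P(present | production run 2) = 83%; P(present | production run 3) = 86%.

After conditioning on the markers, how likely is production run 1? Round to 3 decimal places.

0.170

Multiply each prior by the joint likelihood of the marker pattern:
  production run 1: 0.479 × 0.15 × 0.70 = 0.050295
  production run 2: 0.302 × 0.32 × 0.83 = 0.080211
  production run 3: 0.219 × 0.88 × 0.86 = 0.16574
Marginal likelihood of the evidence = 0.29625.
P(production run 1 | evidence) = 0.050295 / 0.29625 ≈ 0.170.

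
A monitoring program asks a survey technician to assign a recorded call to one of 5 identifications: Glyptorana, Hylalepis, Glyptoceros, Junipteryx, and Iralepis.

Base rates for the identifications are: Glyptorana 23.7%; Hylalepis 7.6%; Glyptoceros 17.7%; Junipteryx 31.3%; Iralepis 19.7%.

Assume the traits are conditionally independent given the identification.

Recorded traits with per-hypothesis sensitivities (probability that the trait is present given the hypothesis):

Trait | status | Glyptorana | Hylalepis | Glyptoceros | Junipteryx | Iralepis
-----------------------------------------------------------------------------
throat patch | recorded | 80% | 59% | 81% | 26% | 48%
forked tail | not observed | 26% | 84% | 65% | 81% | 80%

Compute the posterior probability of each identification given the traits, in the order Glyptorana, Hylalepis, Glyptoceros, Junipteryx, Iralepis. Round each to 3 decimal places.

0.605, 0.031, 0.216, 0.067, 0.082

Multiply each prior by the joint likelihood of the trait pattern (using 1 − P(present | H) for each absent trait):
  Glyptorana: 0.237 × 0.80 × (1 − 0.26) = 0.1403
  Hylalepis: 0.076 × 0.59 × (1 − 0.84) = 0.0071744
  Glyptoceros: 0.177 × 0.81 × (1 − 0.65) = 0.050179
  Junipteryx: 0.313 × 0.26 × (1 − 0.81) = 0.015462
  Iralepis: 0.197 × 0.48 × (1 − 0.80) = 0.018912
The unnormalized weights sum to 0.23203.
P(Glyptorana | evidence) = 0.1403 / 0.23203 ≈ 0.605
P(Hylalepis | evidence) = 0.0071744 / 0.23203 ≈ 0.031
P(Glyptoceros | evidence) = 0.050179 / 0.23203 ≈ 0.216
P(Junipteryx | evidence) = 0.015462 / 0.23203 ≈ 0.067
P(Iralepis | evidence) = 0.018912 / 0.23203 ≈ 0.082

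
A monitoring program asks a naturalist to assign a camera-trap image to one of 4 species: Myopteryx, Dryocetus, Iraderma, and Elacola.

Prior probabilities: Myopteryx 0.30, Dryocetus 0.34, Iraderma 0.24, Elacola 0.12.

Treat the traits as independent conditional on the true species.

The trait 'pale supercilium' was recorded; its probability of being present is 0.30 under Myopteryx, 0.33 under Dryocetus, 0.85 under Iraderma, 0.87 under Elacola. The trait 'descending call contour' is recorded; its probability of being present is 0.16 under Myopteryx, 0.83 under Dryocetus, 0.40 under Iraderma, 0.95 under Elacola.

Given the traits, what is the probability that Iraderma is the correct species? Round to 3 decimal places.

For each hypothesis, the unnormalized posterior weight is prior × product of the trait likelihoods:
  Myopteryx: 0.30 × 0.30 × 0.16 = 0.0144
  Dryocetus: 0.34 × 0.33 × 0.83 = 0.093126
  Iraderma: 0.24 × 0.85 × 0.40 = 0.0816
  Elacola: 0.12 × 0.87 × 0.95 = 0.09918
Normalizing constant Z = 0.0144 + 0.093126 + 0.0816 + 0.09918 = 0.28831.
P(Iraderma | evidence) = 0.0816 / 0.28831 ≈ 0.283.

0.283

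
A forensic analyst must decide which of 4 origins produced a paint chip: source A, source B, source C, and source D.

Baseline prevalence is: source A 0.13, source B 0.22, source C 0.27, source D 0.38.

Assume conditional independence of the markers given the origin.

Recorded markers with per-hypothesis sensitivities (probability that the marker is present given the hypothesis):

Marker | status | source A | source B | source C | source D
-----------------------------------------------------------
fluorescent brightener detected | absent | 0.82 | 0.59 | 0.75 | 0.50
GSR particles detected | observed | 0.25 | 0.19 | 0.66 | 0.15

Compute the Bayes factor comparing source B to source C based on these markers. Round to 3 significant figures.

The Bayes factor is the ratio of the joint likelihoods of the marker pattern under the two hypotheses (using 1 − P(present | H) for each absent marker).
  source B: (1 − 0.59) × 0.19 = 0.0779
  source C: (1 − 0.75) × 0.66 = 0.165
Bayes factor = 0.0779 / 0.165 ≈ 0.472

0.472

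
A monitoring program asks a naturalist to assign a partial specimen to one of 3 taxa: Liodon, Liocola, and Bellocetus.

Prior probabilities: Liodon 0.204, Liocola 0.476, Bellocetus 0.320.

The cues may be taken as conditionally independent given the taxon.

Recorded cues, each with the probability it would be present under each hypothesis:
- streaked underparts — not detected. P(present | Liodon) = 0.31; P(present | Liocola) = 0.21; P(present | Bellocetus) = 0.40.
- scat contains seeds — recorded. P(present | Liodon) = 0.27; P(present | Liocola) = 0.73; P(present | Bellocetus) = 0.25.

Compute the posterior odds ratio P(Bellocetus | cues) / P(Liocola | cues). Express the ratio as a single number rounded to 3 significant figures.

0.175

Unnormalized posterior weight (prior times the cue likelihoods) for each of the two hypotheses (using 1 − P(present | H) for each absent cue):
  Bellocetus: 0.320 × (1 − 0.40) × 0.25 = 0.048
  Liocola: 0.476 × (1 − 0.21) × 0.73 = 0.27451
Odds(Bellocetus : Liocola) = 0.048 / 0.27451 ≈ 0.175.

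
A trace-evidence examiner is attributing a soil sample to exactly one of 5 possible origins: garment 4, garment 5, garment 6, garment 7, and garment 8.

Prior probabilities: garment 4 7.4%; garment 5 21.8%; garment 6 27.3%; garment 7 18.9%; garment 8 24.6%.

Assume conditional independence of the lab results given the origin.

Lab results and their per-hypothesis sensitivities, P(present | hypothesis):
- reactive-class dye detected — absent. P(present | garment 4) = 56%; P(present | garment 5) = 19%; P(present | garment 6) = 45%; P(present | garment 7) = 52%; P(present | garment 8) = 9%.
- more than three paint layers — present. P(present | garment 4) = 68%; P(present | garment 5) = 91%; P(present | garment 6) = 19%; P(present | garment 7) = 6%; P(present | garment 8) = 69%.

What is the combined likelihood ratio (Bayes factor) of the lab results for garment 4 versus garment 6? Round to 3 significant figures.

2.86

Take the product of per-lab result likelihoods under each hypothesis (using 1 − P(present | H) for each absent lab result), then divide.
  garment 4: (1 − 0.56) × 0.68 = 0.2992
  garment 6: (1 − 0.45) × 0.19 = 0.1045
Bayes factor = 0.2992 / 0.1045 ≈ 2.86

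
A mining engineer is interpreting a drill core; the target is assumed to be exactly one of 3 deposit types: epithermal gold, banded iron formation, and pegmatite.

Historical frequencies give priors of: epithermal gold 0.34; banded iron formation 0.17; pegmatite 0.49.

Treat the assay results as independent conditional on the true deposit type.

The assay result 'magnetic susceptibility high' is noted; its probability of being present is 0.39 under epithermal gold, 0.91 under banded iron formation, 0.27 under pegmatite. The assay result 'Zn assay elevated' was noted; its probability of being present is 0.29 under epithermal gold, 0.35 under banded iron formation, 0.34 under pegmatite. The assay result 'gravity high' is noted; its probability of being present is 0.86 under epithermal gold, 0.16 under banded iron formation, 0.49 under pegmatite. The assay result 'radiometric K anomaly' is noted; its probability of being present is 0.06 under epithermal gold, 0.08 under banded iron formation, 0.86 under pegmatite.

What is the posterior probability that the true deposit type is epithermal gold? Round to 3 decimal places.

0.092

For each hypothesis, the unnormalized posterior weight is prior × product of the assay result likelihoods:
  epithermal gold: 0.34 × 0.39 × 0.29 × 0.86 × 0.06 = 0.0019842
  banded iron formation: 0.17 × 0.91 × 0.35 × 0.16 × 0.08 = 0.00069306
  pegmatite: 0.49 × 0.27 × 0.34 × 0.49 × 0.86 = 0.018955
Marginal likelihood of the evidence = 0.021633.
P(epithermal gold | evidence) = 0.0019842 / 0.021633 ≈ 0.092.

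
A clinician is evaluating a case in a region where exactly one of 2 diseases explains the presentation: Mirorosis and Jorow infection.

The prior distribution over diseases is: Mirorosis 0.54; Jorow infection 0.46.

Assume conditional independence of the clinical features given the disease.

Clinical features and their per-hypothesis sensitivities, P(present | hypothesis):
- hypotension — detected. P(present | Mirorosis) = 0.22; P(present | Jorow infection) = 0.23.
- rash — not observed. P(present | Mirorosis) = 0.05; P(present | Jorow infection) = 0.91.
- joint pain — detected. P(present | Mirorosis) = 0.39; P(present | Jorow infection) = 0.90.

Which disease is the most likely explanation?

For each hypothesis, the unnormalized posterior weight is prior × product of the clinical feature likelihoods (using 1 − P(present | H) for each absent clinical feature):
  Mirorosis: 0.54 × 0.22 × (1 − 0.05) × 0.39 = 0.044015
  Jorow infection: 0.46 × 0.23 × (1 − 0.91) × 0.90 = 0.0085698
The unnormalized weights sum to 0.052585.
P(Mirorosis | evidence) ≈ 0.044015 / 0.052585 ≈ 0.837
P(Jorow infection | evidence) ≈ 0.0085698 / 0.052585 ≈ 0.163
The largest is 0.837, so Mirorosis is most probable.

Mirorosis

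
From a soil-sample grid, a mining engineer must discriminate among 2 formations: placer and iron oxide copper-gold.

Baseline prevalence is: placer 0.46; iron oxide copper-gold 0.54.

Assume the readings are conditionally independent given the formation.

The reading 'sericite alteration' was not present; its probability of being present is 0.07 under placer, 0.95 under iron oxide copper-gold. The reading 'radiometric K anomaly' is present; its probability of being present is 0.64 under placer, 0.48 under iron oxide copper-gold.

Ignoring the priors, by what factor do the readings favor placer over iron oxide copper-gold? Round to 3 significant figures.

24.8

Joint likelihood of the reading pattern under each hypothesis (using 1 − P(present | H) for each absent reading):
  placer: (1 − 0.07) × 0.64 = 0.5952
  iron oxide copper-gold: (1 − 0.95) × 0.48 = 0.024
Bayes factor = 0.5952 / 0.024 ≈ 24.8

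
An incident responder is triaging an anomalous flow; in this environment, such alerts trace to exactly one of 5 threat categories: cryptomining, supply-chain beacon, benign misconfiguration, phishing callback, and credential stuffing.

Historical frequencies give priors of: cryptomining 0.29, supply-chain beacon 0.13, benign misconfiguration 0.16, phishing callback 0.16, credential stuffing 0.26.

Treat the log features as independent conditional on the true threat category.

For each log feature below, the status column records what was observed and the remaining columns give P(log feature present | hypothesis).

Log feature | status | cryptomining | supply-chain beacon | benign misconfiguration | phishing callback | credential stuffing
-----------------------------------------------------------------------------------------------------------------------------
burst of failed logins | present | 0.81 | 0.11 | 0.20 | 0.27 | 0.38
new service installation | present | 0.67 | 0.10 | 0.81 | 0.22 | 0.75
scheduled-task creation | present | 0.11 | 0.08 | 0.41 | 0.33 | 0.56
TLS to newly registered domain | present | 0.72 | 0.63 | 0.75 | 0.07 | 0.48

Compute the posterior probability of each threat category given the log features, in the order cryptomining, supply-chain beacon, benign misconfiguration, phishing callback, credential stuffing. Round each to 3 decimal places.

0.307, 0.002, 0.196, 0.005, 0.490

For each hypothesis, the unnormalized posterior weight is prior × product of the log feature likelihoods:
  cryptomining: 0.29 × 0.81 × 0.67 × 0.11 × 0.72 = 0.012465
  supply-chain beacon: 0.13 × 0.11 × 0.10 × 0.08 × 0.63 = 7.2072e-05
  benign misconfiguration: 0.16 × 0.20 × 0.81 × 0.41 × 0.75 = 0.0079704
  phishing callback: 0.16 × 0.27 × 0.22 × 0.33 × 0.07 = 0.00021954
  credential stuffing: 0.26 × 0.38 × 0.75 × 0.56 × 0.48 = 0.019918
Normalizing constant Z = 0.012465 + 7.2072e-05 + 0.0079704 + 0.00021954 + 0.019918 = 0.040645.
P(cryptomining | evidence) = 0.012465 / 0.040645 ≈ 0.307
P(supply-chain beacon | evidence) = 7.2072e-05 / 0.040645 ≈ 0.002
P(benign misconfiguration | evidence) = 0.0079704 / 0.040645 ≈ 0.196
P(phishing callback | evidence) = 0.00021954 / 0.040645 ≈ 0.005
P(credential stuffing | evidence) = 0.019918 / 0.040645 ≈ 0.490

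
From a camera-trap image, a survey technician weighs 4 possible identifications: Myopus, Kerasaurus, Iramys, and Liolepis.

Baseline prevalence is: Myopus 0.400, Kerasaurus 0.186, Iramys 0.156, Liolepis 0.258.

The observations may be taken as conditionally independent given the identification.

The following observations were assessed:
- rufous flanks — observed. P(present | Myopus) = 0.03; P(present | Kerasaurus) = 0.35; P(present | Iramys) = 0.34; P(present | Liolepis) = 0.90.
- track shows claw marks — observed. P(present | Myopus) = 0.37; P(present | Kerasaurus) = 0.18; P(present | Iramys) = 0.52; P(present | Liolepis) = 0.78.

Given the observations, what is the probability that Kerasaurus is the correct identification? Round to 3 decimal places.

Multiply each prior by the joint likelihood of the evidence pattern:
  Myopus: 0.400 × 0.03 × 0.37 = 0.00444
  Kerasaurus: 0.186 × 0.35 × 0.18 = 0.011718
  Iramys: 0.156 × 0.34 × 0.52 = 0.027581
  Liolepis: 0.258 × 0.90 × 0.78 = 0.18112
Normalizing constant Z = 0.00444 + 0.011718 + 0.027581 + 0.18112 = 0.22485.
P(Kerasaurus | evidence) = 0.011718 / 0.22485 ≈ 0.052.

0.052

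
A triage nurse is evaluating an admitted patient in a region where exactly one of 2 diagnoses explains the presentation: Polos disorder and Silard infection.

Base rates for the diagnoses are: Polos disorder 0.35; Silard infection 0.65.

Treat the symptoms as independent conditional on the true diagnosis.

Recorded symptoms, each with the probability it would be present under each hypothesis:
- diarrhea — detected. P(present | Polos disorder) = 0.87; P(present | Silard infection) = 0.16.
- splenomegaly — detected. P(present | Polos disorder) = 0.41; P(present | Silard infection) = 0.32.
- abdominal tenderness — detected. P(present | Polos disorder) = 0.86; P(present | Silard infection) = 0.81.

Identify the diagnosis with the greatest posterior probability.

By Bayes' rule with conditional independence, the unnormalized weight for each hypothesis is prior × ∏ likelihoods:
  Polos disorder: 0.35 × 0.87 × 0.41 × 0.86 = 0.10737
  Silard infection: 0.65 × 0.16 × 0.32 × 0.81 = 0.026957
Normalizing constant Z = 0.10737 + 0.026957 = 0.13432.
P(Polos disorder | evidence) ≈ 0.10737 / 0.13432 ≈ 0.799
P(Silard infection | evidence) ≈ 0.026957 / 0.13432 ≈ 0.201
The largest is 0.799, so Polos disorder is most probable.

Polos disorder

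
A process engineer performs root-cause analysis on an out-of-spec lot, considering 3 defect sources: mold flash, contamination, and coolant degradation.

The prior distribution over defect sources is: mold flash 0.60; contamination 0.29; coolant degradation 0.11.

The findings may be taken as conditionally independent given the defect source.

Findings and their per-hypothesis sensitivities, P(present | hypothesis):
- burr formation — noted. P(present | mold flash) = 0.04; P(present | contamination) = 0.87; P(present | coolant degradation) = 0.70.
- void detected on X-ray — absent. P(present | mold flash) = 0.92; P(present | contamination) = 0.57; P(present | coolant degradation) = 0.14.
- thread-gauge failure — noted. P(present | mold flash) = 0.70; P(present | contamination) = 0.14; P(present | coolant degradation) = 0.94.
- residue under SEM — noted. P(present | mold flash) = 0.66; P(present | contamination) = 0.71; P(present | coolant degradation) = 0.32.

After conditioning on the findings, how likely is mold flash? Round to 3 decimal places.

0.028

Multiply each prior by the joint likelihood of the evidence pattern (using 1 − P(present | H) for each absent finding):
  mold flash: 0.60 × 0.04 × (1 − 0.92) × 0.70 × 0.66 = 0.00088704
  contamination: 0.29 × 0.87 × (1 − 0.57) × 0.14 × 0.71 = 0.010784
  coolant degradation: 0.11 × 0.70 × (1 − 0.14) × 0.94 × 0.32 = 0.019919
Normalizing constant Z = 0.00088704 + 0.010784 + 0.019919 = 0.03159.
P(mold flash | evidence) = 0.00088704 / 0.03159 ≈ 0.028.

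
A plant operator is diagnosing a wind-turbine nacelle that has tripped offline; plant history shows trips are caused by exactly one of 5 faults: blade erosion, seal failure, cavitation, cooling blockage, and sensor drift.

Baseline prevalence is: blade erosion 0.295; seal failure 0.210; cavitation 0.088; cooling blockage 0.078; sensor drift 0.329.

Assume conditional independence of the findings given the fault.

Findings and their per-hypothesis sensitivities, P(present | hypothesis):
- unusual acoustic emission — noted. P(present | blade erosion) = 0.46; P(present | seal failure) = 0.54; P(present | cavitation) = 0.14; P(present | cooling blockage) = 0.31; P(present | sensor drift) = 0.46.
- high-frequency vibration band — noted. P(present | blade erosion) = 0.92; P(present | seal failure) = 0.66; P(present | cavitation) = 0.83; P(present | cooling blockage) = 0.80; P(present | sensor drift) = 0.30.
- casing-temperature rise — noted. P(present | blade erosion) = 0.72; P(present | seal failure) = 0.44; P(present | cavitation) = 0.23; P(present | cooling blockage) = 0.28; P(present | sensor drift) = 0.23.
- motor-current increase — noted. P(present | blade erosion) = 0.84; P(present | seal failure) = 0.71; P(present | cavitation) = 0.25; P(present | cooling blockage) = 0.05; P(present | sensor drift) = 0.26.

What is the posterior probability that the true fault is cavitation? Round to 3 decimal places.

0.006

By Bayes' rule with conditional independence, the unnormalized weight for each hypothesis is prior × ∏ likelihoods:
  blade erosion: 0.295 × 0.46 × 0.92 × 0.72 × 0.84 = 0.075506
  seal failure: 0.210 × 0.54 × 0.66 × 0.44 × 0.71 = 0.023381
  cavitation: 0.088 × 0.14 × 0.83 × 0.23 × 0.25 = 0.00058797
  cooling blockage: 0.078 × 0.31 × 0.80 × 0.28 × 0.05 = 0.00027082
  sensor drift: 0.329 × 0.46 × 0.30 × 0.23 × 0.26 = 0.002715
The unnormalized weights sum to 0.10246.
P(cavitation | evidence) = 0.00058797 / 0.10246 ≈ 0.006.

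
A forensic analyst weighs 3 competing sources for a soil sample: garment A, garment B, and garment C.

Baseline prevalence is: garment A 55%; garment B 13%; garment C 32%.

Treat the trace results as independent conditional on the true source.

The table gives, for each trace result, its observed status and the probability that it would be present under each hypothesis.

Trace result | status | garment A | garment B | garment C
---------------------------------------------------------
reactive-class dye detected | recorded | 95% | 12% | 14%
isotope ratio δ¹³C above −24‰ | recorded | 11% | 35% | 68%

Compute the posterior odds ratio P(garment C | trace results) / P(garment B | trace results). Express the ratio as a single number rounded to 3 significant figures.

5.58

Posterior odds equal prior odds times the likelihood ratio; only the two competing hypotheses matter.
  garment C: 0.32 × 0.14 × 0.68 = 0.030464
  garment B: 0.13 × 0.12 × 0.35 = 0.00546
Posterior odds = 0.030464 / 0.00546 ≈ 5.58.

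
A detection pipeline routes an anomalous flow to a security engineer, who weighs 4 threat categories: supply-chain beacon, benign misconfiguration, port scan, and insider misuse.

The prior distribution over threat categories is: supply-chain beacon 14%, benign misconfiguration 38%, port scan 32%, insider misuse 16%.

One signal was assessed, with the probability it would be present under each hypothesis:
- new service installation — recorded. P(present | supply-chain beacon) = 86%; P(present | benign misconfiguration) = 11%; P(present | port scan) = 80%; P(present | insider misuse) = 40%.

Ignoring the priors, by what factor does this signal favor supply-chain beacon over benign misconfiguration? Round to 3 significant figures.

The Bayes factor is the ratio of the two likelihoods.
  supply-chain beacon: 0.86
  benign misconfiguration: 0.11
Bayes factor = 0.86 / 0.11 ≈ 7.82

7.82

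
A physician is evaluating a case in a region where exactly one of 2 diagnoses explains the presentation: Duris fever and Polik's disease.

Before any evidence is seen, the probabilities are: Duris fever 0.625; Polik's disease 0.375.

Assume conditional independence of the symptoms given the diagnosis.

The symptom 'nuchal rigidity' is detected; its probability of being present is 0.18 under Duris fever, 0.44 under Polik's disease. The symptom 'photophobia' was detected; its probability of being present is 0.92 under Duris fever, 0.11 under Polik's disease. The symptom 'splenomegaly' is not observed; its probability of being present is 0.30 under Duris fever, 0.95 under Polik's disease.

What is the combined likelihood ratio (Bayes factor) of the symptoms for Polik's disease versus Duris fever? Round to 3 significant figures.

The Bayes factor is the ratio of the joint likelihoods of the symptom pattern under the two hypotheses (using 1 − P(present | H) for each absent symptom).
  Polik's disease: 0.44 × 0.11 × (1 − 0.95) = 0.00242
  Duris fever: 0.18 × 0.92 × (1 − 0.30) = 0.11592
Bayes factor = 0.00242 / 0.11592 ≈ 0.0209

0.0209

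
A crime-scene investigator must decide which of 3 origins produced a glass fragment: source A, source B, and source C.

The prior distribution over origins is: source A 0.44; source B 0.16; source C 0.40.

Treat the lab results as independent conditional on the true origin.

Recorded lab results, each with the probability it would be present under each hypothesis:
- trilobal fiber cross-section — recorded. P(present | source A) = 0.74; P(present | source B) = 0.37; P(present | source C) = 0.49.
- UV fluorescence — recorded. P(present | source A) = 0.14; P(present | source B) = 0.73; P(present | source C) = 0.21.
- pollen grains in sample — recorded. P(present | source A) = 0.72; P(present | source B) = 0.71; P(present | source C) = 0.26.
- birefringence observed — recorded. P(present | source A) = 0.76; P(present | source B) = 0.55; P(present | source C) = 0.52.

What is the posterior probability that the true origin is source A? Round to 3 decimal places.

0.526

For each hypothesis, the unnormalized posterior weight is prior × product of the lab result likelihoods:
  source A: 0.44 × 0.74 × 0.14 × 0.72 × 0.76 = 0.024944
  source B: 0.16 × 0.37 × 0.73 × 0.71 × 0.55 = 0.016876
  source C: 0.40 × 0.49 × 0.21 × 0.26 × 0.52 = 0.0055648
Marginal likelihood of the evidence = 0.047384.
P(source A | evidence) = 0.024944 / 0.047384 ≈ 0.526.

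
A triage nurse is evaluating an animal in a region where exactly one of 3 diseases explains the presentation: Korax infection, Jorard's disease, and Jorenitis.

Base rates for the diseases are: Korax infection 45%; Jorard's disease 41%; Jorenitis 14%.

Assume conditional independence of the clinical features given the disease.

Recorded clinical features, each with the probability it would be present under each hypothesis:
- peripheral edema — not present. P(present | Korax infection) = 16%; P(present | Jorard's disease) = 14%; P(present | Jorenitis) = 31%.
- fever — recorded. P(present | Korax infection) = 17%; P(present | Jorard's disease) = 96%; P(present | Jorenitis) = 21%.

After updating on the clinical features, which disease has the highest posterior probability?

Jorard's disease

By Bayes' rule with conditional independence, the unnormalized weight for each hypothesis is prior × ∏ likelihoods (using 1 − P(present | H) for each absent clinical feature):
  Korax infection: 0.45 × (1 − 0.16) × 0.17 = 0.06426
  Jorard's disease: 0.41 × (1 − 0.14) × 0.96 = 0.3385
  Jorenitis: 0.14 × (1 − 0.31) × 0.21 = 0.020286
Marginal likelihood of the evidence = 0.42304.
P(Korax infection | evidence) ≈ 0.06426 / 0.42304 ≈ 0.152
P(Jorard's disease | evidence) ≈ 0.3385 / 0.42304 ≈ 0.800
P(Jorenitis | evidence) ≈ 0.020286 / 0.42304 ≈ 0.048
The largest is 0.800, so Jorard's disease is most probable.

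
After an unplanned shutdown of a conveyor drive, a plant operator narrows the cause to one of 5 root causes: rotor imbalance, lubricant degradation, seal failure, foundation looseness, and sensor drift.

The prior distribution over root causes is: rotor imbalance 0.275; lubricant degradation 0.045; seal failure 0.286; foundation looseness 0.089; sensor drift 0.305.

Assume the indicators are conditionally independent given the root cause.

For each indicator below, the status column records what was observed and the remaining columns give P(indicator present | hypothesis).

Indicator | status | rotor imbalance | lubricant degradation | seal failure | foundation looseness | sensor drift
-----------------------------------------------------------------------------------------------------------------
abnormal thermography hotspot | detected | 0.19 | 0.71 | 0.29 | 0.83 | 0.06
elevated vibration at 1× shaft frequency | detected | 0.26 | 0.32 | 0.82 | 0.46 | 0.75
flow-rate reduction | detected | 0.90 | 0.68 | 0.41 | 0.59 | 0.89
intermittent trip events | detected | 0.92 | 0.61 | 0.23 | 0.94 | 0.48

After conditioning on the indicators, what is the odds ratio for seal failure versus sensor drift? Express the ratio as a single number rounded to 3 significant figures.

The normalizing constant cancels in an odds ratio, so compute prior × likelihood for the two hypotheses only:
  seal failure: 0.286 × 0.29 × 0.82 × 0.41 × 0.23 = 0.0064134
  sensor drift: 0.305 × 0.06 × 0.75 × 0.89 × 0.48 = 0.0058633
Odds(seal failure : sensor drift) = 0.0064134 / 0.0058633 ≈ 1.09.

1.09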